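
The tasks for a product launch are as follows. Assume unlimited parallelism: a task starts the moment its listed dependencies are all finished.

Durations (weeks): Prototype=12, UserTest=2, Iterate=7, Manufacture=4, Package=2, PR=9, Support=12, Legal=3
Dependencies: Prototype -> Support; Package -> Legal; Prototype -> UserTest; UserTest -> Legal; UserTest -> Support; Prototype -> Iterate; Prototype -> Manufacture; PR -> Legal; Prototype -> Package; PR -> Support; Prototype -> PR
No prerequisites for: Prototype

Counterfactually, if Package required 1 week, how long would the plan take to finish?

Actual critical path: Prototype→PR→Support = 12+9+12 = 33 ⇒ 33 weeks.
Package has 16 weeks of float (longest path through it is 17).
No other chain overtakes it, so the finish is 33 weeks.

33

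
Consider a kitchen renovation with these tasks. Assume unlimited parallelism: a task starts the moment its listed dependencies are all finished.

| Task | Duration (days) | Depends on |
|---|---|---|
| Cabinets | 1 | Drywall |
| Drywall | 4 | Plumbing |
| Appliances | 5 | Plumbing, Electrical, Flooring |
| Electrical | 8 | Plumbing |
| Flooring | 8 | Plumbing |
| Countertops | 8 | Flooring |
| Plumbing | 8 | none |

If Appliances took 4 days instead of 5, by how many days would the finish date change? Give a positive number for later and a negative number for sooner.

0

The binding path is Plumbing→Flooring→Countertops = 8+8+8 = 24; finish at 24 days.
Appliances is off the critical path — its longest chain is 21 days, giving 3 of slack.
That remains the longest chain; total 24 days.
Change in finish: 24 − 24 = +0 days.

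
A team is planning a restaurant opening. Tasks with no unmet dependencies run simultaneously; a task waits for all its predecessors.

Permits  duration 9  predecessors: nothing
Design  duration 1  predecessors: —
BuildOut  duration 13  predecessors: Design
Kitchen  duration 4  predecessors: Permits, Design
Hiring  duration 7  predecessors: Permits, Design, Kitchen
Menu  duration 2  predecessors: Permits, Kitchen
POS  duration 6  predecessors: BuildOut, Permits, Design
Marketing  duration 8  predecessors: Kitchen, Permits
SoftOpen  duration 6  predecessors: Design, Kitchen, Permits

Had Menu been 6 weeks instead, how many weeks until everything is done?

21

Critical path before the change: Permits→Kitchen→Marketing = 9+4+8 = 21 giving 21 weeks.
Menu is off the critical path — its longest chain is 15 weeks, giving 6 of slack.
The critical path is still Permits→Kitchen→Marketing; finish is now 21 weeks.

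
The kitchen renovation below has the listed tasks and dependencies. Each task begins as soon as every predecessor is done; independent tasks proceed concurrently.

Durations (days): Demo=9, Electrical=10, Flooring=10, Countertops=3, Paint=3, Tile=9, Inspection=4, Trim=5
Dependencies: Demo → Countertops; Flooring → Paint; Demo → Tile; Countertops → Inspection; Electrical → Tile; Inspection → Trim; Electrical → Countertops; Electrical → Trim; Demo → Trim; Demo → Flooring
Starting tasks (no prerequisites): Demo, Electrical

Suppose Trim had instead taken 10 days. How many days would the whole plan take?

Actual critical path: Electrical→Countertops→Inspection→Trim = 10+3+4+5 = 22 ⇒ 22 days.
Trim lies on that path, so at 10 days the path becomes 27 days.
No other chain overtakes it, so the finish is 27 days.

27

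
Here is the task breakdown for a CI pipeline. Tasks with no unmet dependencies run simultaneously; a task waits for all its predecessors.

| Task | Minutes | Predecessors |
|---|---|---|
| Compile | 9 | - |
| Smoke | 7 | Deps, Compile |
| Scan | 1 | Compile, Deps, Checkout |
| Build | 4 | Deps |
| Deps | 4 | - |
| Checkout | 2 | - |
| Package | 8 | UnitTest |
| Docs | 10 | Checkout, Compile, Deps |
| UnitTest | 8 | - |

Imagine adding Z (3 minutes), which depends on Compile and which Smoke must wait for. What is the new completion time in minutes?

19

Originally the CI pipeline takes 19 minutes.
With Z inserted, Smoke now waits for max(Deps, Compile, Z).
New critical path: Compile→Z→Smoke = 9+3+7 = 19 ⇒ 19 minutes.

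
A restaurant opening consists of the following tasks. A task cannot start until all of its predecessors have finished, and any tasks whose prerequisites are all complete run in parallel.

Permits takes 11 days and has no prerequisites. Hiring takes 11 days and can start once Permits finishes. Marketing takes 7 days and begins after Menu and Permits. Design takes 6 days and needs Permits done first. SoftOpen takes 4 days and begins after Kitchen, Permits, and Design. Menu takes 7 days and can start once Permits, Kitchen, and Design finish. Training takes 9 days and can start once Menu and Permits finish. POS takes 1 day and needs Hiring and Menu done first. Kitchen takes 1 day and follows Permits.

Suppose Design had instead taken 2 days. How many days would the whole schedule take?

29

Baseline: Permits→Design→Menu→Training = 11+6+7+9 = 33 → 33 days.
Design is on the critical path; changing it to 2 makes that path 29 days.
The critical path is still Permits→Design→Menu→Training; finish is now 29 days.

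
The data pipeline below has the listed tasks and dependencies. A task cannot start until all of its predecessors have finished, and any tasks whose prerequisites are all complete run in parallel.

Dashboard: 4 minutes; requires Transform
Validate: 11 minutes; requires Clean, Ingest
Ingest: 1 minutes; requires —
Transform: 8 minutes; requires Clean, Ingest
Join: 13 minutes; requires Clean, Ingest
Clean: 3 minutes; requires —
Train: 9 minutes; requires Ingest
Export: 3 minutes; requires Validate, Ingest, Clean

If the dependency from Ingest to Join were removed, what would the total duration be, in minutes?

17

With the dependency in place, Clean→Validate→Export = 3+11+3 = 17 sets the finish at 17 minutes.
Dropping Ingest→Join doesn't change Join's earliest start (3); another predecessor still binds.
The longest chain is now Clean→Validate→Export = 3+11+3 = 17, so the schedule takes 17 minutes.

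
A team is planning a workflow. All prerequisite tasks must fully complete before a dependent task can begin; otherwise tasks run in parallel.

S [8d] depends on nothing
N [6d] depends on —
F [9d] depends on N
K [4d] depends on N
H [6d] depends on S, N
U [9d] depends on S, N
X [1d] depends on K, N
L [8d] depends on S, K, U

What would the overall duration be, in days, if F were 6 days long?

As given, the longest chain is S→U→L = 8+9+8 = 25, so the finish is 25 days.
F has 10 days of float (longest path through it is 15).
That remains the longest chain; total 25 days.

25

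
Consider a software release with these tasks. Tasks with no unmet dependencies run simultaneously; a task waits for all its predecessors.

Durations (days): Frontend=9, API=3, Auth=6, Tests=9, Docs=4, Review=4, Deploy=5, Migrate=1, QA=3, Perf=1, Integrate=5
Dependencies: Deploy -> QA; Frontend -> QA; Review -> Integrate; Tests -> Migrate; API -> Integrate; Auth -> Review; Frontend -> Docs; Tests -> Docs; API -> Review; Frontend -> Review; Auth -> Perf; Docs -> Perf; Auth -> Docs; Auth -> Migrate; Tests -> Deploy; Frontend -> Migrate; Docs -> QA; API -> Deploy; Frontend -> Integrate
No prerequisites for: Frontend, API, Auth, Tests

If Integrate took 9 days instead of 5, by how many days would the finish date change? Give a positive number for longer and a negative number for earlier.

4

Actual critical path: Frontend→Review→Integrate = 9+4+5 = 18 ⇒ 18 days.
Integrate lies on that path, so at 9 days the path becomes 22 days.
No other chain overtakes it, so the finish is 22 days.
Change in finish: 22 − 18 = +4 days.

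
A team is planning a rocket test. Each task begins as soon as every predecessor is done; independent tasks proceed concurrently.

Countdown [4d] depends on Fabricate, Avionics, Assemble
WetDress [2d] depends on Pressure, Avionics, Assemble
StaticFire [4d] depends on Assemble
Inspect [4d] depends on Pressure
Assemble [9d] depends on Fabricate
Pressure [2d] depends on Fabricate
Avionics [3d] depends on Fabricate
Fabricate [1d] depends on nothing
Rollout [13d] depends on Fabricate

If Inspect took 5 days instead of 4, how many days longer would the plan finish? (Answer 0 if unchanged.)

Baseline: Fabricate→Assemble→StaticFire = 1+9+4 = 14 → 14 days.
The longest path through Inspect is only 7 days, so Inspect has float 7.
No other chain overtakes it, so the finish is 14 days.
Change in finish: 14 − 14 = +0 days.

0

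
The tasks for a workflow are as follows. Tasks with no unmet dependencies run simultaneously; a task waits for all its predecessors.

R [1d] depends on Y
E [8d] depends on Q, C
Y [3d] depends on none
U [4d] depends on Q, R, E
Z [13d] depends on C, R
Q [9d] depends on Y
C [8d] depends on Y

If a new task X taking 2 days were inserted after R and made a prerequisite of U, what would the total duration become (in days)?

24

Originally the project takes 24 days.
With X inserted, U now waits for max(Q, R, E, X).
New critical path: Y→Q→E→U = 3+9+8+4 = 24 ⇒ 24 days.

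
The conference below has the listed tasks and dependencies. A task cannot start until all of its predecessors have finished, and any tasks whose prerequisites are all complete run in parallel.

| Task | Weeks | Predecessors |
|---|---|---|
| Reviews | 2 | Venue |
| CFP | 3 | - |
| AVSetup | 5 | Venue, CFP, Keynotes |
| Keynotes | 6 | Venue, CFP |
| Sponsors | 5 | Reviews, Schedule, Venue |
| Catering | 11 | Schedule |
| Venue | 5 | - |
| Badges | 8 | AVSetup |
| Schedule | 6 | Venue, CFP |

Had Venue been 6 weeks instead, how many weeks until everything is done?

Baseline: Venue→Keynotes→AVSetup→Badges = 5+6+5+8 = 24 → 24 weeks.
Since Venue is critical, the +1 change carries straight to that chain (now 25 weeks).
That remains the longest chain; total 25 weeks.

25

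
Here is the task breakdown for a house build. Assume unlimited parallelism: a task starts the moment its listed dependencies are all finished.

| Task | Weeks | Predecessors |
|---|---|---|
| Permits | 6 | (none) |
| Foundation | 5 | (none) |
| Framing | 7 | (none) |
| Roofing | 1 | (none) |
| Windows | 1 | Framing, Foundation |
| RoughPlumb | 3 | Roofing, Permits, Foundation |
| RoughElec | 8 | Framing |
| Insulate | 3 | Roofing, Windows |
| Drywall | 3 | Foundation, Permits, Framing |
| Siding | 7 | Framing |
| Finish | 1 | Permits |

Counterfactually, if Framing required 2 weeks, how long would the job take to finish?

10

The binding path is Framing→RoughElec = 7+8 = 15; finish at 15 weeks.
Framing is on the critical path; changing it to 2 makes that path 10 weeks.
That remains the longest chain; total 10 weeks.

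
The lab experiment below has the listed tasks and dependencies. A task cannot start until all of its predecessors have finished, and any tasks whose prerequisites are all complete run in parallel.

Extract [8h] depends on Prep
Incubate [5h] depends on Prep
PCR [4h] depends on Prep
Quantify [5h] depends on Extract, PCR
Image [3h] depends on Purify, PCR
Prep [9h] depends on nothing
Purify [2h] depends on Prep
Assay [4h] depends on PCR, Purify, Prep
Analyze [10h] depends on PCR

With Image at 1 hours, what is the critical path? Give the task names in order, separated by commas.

Baseline: Prep→PCR→Analyze = 9+4+10 = 23 → 23 hours.
Image is off the critical path — its longest chain is 16 hours, giving 7 of slack.
That remains the longest chain; total 23 hours.

Prep, PCR, Analyze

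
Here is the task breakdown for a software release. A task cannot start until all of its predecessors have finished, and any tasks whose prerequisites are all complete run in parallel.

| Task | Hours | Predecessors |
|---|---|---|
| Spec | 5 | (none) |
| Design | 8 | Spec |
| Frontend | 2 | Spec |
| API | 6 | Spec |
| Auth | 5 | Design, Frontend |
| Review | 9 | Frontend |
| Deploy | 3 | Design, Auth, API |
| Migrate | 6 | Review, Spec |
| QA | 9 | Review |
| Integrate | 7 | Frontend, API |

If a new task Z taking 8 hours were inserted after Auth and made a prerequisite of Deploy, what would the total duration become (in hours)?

Originally the schedule takes 25 hours.
With Z inserted, Deploy now waits for max(Design, Auth, API, Z).
New critical path: Spec→Design→Auth→Z→Deploy = 5+8+5+8+3 = 29 ⇒ 29 hours.

29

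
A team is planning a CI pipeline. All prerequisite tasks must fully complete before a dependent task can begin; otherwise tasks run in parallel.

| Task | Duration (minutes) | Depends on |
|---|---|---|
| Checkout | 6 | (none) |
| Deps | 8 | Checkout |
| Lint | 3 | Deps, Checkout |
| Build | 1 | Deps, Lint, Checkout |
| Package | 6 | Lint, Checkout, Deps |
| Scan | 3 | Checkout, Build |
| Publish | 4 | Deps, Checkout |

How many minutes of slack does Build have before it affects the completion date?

2

The longest chain is Checkout→Deps→Lint→Package = 6+8+3+6 = 23; overall finish 23 minutes.
Longest path through Build: 21 minutes (earliest finish 18, latest finish 20).
So Build can slip 20 − 18 = 2 minutes.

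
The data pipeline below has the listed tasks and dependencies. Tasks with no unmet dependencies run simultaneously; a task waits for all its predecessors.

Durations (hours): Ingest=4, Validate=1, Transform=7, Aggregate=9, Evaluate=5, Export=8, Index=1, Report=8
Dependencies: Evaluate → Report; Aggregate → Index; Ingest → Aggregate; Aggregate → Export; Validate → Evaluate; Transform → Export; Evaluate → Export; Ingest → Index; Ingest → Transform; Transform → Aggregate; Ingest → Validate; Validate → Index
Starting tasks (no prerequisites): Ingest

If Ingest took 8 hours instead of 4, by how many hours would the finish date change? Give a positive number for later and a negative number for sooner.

4

Baseline: Ingest→Transform→Aggregate→Export = 4+7+9+8 = 28 → 28 hours.
Ingest lies on that path, so at 8 hours the path becomes 32 hours.
That remains the longest chain; total 32 hours.
Change in finish: 32 − 28 = +4 hours.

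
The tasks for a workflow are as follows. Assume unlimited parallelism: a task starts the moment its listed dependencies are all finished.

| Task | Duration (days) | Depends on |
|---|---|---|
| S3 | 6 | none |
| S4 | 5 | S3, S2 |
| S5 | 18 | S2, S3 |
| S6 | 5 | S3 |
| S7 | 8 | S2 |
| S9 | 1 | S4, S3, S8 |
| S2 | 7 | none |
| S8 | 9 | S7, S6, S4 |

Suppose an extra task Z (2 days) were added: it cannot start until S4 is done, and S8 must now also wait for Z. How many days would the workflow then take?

Originally the workflow takes 25 days.
With Z inserted, S8 now waits for max(S7, S6, S4, Z).
New critical path: S2→S5 = 7+18 = 25 ⇒ 25 days.

25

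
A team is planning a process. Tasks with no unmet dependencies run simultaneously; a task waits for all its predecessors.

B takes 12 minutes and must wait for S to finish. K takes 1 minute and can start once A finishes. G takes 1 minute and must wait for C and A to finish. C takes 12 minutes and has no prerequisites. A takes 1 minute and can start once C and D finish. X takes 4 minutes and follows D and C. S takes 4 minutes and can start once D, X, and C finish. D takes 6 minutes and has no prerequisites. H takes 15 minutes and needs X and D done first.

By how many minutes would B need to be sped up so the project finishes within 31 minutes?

1

Current finish: 32 minutes; target: 31.
B is on every critical path, so each minute cut from B cuts the finish by one (this holds down to a finish of 31).
Need 32 − 31 = 1 minute off B → B becomes 11 minutes, finish becomes 31.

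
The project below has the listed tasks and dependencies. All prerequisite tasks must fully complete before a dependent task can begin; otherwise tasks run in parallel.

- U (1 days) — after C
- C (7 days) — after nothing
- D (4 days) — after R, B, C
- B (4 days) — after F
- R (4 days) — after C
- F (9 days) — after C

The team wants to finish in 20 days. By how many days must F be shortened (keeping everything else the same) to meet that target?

Current finish: 24 days; target: 20.
F is on every critical path, so each day cut from F cuts the finish by one (this holds down to a finish of 16).
Need 24 − 20 = 4 days off F → F becomes 5 days, finish becomes 20.

4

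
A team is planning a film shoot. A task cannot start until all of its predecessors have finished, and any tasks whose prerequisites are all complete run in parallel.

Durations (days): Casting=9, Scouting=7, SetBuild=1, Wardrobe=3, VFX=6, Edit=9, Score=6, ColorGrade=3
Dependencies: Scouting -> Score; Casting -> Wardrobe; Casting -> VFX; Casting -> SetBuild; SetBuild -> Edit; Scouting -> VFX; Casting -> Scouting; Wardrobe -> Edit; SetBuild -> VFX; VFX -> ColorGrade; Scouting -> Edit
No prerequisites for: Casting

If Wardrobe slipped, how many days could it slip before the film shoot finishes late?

4

The longest chain is Casting→Scouting→VFX→ColorGrade = 9+7+6+3 = 25; overall finish 25 days.
Wardrobe finishes as early as 12 and must finish by 16.
Float = 25 − 21 = 4.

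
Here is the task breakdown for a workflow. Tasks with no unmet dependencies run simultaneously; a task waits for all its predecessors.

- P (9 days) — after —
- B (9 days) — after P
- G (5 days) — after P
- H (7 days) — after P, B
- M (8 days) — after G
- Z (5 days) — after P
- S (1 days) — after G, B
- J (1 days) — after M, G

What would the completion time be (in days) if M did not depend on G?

25

Original critical path: P→B→H = 9+9+7 = 25 ⇒ 25 days.
Without G→M, M's earliest start moves from 14 to 0.
After: P→B→H = 9+9+7 = 25 → 25 days.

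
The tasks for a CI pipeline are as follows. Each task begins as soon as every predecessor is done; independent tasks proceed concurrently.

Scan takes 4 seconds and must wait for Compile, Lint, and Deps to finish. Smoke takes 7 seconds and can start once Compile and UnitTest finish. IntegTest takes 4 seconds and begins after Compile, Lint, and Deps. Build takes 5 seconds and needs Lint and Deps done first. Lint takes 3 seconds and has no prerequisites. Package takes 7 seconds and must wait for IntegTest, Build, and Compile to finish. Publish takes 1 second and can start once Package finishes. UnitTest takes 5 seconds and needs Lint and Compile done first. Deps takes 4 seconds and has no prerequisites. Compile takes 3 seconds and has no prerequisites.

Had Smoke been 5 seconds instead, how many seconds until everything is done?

17

The binding path is Deps→Build→Package→Publish = 4+5+7+1 = 17; finish at 17 seconds.
Smoke is off the critical path — its longest chain is 15 seconds, giving 2 of slack.
That remains the longest chain; total 17 seconds.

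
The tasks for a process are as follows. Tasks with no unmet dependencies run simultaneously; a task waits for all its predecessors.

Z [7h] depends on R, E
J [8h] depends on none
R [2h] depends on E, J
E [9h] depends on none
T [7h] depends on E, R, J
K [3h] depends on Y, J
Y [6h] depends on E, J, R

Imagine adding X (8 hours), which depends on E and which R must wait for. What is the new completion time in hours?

28

Originally the job takes 20 hours.
With X inserted, R now waits for max(E, J, X).
New critical path: E→X→R→Y→K = 9+8+2+6+3 = 28 ⇒ 28 hours.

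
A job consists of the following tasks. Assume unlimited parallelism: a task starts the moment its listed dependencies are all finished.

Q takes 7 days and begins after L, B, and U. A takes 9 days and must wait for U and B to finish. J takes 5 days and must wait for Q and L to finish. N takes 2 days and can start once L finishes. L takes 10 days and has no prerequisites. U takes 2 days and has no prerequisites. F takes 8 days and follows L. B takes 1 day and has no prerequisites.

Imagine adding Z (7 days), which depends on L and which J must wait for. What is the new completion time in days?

Originally the schedule takes 22 days.
With Z inserted, J now waits for max(Q, L, Z).
New critical path: L→Z→J = 10+7+5 = 22 ⇒ 22 days.

22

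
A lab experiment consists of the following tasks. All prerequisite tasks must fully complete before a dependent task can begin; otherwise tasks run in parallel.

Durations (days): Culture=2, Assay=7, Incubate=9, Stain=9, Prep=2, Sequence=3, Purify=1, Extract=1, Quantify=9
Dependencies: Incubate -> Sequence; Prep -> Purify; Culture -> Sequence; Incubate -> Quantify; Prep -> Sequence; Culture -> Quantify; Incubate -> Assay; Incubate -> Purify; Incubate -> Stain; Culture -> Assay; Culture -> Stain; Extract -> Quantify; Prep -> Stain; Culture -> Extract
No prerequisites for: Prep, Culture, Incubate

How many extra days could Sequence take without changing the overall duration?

Critical path: Incubate→Stain = 9+9 = 18, so the finish is 18 days.
The longest chain containing Sequence totals 12 days.
So Sequence can slip 18 − 12 = 6 days.

6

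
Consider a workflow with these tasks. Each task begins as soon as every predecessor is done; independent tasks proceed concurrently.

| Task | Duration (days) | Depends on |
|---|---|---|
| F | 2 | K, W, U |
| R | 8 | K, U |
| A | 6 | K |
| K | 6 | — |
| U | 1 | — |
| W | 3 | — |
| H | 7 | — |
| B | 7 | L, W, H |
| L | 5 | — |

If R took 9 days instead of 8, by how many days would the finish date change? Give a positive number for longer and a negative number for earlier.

1

Baseline: K→R = 6+8 = 14 → 14 days.
R lies on that path, so at 9 days the path becomes 15 days.
No other chain overtakes it, so the finish is 15 days.
Change in finish: 15 − 14 = +1 days.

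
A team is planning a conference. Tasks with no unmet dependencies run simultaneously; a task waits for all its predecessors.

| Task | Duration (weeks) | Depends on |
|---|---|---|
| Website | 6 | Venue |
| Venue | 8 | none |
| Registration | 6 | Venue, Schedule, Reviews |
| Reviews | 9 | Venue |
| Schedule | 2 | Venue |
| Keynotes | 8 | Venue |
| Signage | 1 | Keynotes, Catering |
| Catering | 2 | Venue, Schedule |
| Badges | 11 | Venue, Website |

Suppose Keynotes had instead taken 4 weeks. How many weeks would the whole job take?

25

Baseline: Venue→Website→Badges = 8+6+11 = 25 → 25 weeks.
Keynotes is off the critical path — its longest chain is 17 weeks, giving 8 of slack.
That remains the longest chain; total 25 weeks.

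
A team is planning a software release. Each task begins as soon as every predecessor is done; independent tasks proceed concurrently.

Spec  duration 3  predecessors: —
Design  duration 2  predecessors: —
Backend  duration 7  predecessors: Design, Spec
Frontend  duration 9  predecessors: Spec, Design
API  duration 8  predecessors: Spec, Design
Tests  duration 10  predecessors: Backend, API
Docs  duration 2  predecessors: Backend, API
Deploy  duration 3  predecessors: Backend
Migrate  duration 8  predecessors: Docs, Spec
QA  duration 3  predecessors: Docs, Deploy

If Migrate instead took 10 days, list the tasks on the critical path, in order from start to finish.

The binding path is Spec→API→Docs→Migrate = 3+8+2+8 = 21; finish at 21 days.
Since Migrate is critical, the +2 change carries straight to that chain (now 23 days).
No other chain overtakes it, so the finish is 23 days.

Spec, API, Docs, Migrate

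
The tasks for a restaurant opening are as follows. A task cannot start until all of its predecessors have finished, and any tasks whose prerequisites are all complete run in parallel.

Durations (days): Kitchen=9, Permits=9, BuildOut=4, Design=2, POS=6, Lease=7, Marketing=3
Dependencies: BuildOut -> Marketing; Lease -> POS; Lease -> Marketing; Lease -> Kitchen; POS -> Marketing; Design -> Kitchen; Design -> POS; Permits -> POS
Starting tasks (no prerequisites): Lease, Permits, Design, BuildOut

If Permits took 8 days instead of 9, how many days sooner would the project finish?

1

The binding path is Permits→POS→Marketing = 9+6+3 = 18; finish at 18 days.
Since Permits is critical, the -1 change carries straight to that chain (now 17 days).
The critical path is still Permits→POS→Marketing; finish is now 17 days.
Change in finish: 17 − 18 = -1 days.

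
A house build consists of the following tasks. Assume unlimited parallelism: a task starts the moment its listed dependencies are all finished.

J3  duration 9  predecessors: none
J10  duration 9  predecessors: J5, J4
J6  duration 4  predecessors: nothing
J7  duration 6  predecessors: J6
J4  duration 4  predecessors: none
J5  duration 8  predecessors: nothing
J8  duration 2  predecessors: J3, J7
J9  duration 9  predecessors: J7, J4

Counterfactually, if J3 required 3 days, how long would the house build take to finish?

19

Critical path before the change: J6→J7→J9 = 4+6+9 = 19 giving 19 days.
J3 is off the critical path — its longest chain is 11 days, giving 8 of slack.
No other chain overtakes it, so the finish is 19 days.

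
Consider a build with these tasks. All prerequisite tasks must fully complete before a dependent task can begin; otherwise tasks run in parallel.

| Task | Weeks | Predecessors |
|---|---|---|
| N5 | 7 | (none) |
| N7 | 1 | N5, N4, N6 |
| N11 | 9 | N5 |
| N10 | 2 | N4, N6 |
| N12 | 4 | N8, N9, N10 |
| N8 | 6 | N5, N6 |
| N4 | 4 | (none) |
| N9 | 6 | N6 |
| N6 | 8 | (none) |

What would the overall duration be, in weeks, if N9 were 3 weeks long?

18

Critical path before the change: N6→N9→N12 = 8+6+4 = 18 giving 18 weeks.
N9 is on the critical path; changing it to 3 makes that path 15 weeks.
Now N6→N8→N12 = 8+6+4 = 18 is longest, so the finish becomes 18 weeks.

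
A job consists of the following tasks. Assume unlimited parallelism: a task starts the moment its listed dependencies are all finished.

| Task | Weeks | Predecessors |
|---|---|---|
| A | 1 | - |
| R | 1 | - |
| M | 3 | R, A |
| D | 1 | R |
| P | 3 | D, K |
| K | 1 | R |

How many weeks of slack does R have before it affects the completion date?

0

R→D→P = 1+1+3 = 5 sets the makespan at 5 weeks.
Longest path through R: 5 weeks (earliest finish 1, latest finish 1).
So R can slip 1 − 1 = 0 weeks.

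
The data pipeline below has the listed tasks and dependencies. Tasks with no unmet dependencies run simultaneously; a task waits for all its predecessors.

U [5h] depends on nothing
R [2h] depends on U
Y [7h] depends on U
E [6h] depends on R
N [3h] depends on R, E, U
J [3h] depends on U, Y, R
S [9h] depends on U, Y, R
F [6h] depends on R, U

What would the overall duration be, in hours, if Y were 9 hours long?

23

As given, the longest chain is U→Y→S = 5+7+9 = 21, so the finish is 21 hours.
Y is on the critical path; changing it to 9 makes that path 23 hours.
That remains the longest chain; total 23 hours.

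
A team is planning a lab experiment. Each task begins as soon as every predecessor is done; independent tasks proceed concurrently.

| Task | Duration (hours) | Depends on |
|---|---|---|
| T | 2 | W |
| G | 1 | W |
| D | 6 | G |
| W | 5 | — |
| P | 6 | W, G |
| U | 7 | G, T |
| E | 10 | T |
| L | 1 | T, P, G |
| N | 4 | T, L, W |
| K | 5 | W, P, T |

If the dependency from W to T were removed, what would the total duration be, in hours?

17

With the dependency in place, W→G→P→L→N = 5+1+6+1+4 = 17 sets the finish at 17 hours.
Without W→T, T's earliest start moves from 5 to 0.
New critical path: W→G→P→L→N = 5+1+6+1+4 = 17 ⇒ 17 hours.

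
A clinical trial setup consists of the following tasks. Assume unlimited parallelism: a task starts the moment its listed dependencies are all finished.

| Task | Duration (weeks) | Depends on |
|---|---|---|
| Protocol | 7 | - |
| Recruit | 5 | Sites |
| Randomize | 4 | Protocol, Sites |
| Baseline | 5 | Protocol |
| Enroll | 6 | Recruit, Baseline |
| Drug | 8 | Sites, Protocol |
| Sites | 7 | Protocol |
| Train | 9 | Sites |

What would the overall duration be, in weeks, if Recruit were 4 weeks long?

24

Critical path before the change: Protocol→Sites→Recruit→Enroll = 7+7+5+6 = 25 giving 25 weeks.
Since Recruit is critical, the -1 change carries straight to that chain (now 24 weeks).
No other chain overtakes it, so the finish is 24 weeks.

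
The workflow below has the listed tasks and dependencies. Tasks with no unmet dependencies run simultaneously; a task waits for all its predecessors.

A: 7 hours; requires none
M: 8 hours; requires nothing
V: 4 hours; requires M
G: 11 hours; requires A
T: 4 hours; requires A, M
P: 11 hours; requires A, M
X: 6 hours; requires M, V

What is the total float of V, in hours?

M→P = 8+11 = 19 sets the makespan at 19 hours.
Longest path through V: 18 hours (earliest finish 12, latest finish 13).
Float = 19 − 18 = 1.

1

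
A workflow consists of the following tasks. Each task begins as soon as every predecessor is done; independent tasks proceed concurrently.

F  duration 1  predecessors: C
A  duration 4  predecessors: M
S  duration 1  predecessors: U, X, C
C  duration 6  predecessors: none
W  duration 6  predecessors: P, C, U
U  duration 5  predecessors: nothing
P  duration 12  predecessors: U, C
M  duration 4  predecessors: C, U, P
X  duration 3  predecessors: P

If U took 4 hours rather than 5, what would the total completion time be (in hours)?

26

As given, the longest chain is C→P→M→A = 6+12+4+4 = 26, so the finish is 26 hours.
U is off the critical path — its longest chain is 25 hours, giving 1 of slack.
The critical path is still C→P→M→A; finish is now 26 hours.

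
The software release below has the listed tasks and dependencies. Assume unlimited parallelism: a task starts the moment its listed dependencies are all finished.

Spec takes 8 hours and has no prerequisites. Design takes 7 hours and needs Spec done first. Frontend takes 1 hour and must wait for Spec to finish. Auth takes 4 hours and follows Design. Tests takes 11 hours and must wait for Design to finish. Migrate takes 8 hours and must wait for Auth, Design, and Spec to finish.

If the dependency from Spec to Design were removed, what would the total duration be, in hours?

With the dependency in place, Spec→Design→Auth→Migrate = 8+7+4+8 = 27 sets the finish at 27 hours.
Without Spec→Design, Design's earliest start moves from 8 to 0.
The longest chain is now Design→Auth→Migrate = 7+4+8 = 19, so the schedule takes 19 hours.

19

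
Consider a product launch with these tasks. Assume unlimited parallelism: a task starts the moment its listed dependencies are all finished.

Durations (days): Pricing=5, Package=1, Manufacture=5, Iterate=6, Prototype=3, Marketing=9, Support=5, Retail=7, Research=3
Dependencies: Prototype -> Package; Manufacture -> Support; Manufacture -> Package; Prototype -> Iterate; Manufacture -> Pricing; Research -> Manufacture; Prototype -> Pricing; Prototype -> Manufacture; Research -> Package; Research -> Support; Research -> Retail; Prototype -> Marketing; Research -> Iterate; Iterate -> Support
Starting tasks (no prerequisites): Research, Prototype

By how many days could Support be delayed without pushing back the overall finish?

0

Research→Iterate→Support = 3+6+5 = 14 sets the makespan at 14 days.
Support finishes as early as 14 and must finish by 14.
Float = 14 − 14 = 0.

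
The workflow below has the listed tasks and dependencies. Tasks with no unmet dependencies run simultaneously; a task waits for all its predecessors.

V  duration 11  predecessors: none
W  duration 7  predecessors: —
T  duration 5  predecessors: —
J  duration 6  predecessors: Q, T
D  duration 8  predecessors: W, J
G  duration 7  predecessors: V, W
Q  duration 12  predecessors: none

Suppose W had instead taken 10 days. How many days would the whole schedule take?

26

The binding path is Q→J→D = 12+6+8 = 26; finish at 26 days.
W is off the critical path — its longest chain is 15 days, giving 11 of slack.
That remains the longest chain; total 26 days.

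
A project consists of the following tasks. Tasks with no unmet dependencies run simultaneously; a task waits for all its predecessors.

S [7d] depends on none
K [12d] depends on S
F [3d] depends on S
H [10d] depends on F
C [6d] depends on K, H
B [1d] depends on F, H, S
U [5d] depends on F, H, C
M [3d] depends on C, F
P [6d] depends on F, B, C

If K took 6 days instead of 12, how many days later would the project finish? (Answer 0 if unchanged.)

0

Baseline: S→F→H→C→P = 7+3+10+6+6 = 32 → 32 days.
K has 1 day of float (longest path through it is 31).
No other chain overtakes it, so the finish is 32 days.
Change in finish: 32 − 32 = +0 days.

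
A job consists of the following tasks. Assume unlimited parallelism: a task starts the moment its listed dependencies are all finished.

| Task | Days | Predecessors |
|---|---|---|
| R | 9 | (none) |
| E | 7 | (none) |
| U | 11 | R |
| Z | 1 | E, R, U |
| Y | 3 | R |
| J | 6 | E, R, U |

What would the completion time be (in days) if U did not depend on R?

17

Original critical path: R→U→J = 9+11+6 = 26 ⇒ 26 days.
Without R→U, U's earliest start moves from 9 to 0.
After: U→J = 11+6 = 17 → 17 days.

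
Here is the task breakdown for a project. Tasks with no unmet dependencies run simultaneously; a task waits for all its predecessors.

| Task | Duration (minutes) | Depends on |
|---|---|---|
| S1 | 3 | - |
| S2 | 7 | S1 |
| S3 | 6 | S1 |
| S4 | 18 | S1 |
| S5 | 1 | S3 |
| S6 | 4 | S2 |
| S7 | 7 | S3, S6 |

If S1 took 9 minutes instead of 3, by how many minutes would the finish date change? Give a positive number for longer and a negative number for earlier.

6

Actual critical path: S1→S2→S6→S7 = 3+7+4+7 = 21 ⇒ 21 minutes.
S1 lies on that path, so at 9 minutes the path becomes 27 minutes.
The critical path is still S1→S2→S6→S7; finish is now 27 minutes.
Change in finish: 27 − 21 = +6 minutes.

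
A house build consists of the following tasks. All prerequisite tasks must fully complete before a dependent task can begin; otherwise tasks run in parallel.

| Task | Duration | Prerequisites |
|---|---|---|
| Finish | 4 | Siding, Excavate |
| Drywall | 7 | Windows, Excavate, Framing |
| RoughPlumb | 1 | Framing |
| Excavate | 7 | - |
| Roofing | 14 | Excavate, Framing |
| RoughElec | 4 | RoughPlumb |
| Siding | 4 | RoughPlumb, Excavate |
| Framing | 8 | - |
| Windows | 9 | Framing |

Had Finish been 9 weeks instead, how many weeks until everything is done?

Baseline: Framing→Windows→Drywall = 8+9+7 = 24 → 24 weeks.
The longest path through Finish is only 17 weeks, so Finish has float 7.
That remains the longest chain; total 24 weeks.

24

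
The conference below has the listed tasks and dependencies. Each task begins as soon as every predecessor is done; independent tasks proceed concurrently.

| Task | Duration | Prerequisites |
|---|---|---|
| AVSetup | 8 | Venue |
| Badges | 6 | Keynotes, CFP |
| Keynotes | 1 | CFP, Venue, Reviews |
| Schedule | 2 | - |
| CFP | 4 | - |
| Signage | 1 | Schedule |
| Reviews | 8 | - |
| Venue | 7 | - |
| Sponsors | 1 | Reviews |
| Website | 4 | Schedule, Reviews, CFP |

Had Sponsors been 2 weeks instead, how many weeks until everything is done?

15

As given, the longest chain is Venue→AVSetup = 7+8 = 15, so the finish is 15 weeks.
The longest path through Sponsors is only 9 weeks, so Sponsors has float 6.
No other chain overtakes it, so the finish is 15 weeks.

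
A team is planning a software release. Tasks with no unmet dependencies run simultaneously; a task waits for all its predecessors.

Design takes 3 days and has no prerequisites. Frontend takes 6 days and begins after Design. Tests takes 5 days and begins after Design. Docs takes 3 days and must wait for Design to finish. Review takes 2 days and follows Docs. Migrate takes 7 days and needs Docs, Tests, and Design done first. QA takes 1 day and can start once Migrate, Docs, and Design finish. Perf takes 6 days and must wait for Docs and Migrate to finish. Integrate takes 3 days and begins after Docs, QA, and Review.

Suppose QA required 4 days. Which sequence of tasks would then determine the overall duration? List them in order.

Baseline: Design→Tests→Migrate→Perf = 3+5+7+6 = 21 → 21 days.
QA has 2 days of float (longest path through it is 19).
New critical path: Design→Tests→Migrate→QA→Integrate = 3+5+7+4+3 = 22 ⇒ 22 days.

Design, Tests, Migrate, QA, Integrate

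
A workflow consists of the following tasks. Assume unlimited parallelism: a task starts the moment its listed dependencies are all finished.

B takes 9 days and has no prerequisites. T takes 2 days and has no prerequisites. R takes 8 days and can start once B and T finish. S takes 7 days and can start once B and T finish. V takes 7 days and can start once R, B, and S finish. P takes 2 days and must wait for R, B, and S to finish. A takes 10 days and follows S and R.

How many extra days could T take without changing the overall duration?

7

Critical path: B→R→A = 9+8+10 = 27, so the finish is 27 days.
The longest chain containing T totals 20 days.
Float = 27 − 20 = 7.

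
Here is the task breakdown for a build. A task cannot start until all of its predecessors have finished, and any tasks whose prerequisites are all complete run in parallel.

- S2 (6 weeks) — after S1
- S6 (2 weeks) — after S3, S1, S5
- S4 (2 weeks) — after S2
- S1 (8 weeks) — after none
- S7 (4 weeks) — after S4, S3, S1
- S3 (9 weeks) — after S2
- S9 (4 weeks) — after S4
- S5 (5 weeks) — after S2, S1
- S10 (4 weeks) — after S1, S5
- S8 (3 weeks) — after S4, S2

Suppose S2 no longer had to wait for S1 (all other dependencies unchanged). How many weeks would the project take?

19

Before: longest chain S1→S2→S3→S7 = 8+6+9+4 = 27, finish 27.
Without S1→S2, S2's earliest start moves from 8 to 0.
After: S2→S3→S7 = 6+9+4 = 19 → 19 weeks.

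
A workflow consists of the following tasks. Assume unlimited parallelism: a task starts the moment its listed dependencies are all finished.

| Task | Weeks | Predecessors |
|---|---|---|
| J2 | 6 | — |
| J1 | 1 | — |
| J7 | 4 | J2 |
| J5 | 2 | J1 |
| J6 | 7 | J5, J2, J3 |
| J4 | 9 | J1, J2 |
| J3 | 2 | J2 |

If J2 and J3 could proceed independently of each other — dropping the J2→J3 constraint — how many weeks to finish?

15

Original critical path: J2→J3→J6 = 6+2+7 = 15 ⇒ 15 weeks.
Without J2→J3, J3's earliest start moves from 6 to 0.
New critical path: J2→J4 = 6+9 = 15 ⇒ 15 weeks.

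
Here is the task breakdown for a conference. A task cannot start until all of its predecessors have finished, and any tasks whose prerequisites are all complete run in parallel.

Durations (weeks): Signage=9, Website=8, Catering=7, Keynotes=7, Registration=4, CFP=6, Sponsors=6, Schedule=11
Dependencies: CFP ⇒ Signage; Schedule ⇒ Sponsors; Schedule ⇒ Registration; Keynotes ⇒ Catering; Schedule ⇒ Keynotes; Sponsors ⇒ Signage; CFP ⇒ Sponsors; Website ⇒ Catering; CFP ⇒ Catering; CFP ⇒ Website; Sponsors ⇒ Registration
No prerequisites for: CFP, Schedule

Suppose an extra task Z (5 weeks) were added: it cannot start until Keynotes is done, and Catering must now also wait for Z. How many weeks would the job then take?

30

Originally the job takes 26 weeks.
With Z inserted, Catering now waits for max(Keynotes, CFP, Website, Z).
New critical path: Schedule→Keynotes→Z→Catering = 11+7+5+7 = 30 ⇒ 30 weeks.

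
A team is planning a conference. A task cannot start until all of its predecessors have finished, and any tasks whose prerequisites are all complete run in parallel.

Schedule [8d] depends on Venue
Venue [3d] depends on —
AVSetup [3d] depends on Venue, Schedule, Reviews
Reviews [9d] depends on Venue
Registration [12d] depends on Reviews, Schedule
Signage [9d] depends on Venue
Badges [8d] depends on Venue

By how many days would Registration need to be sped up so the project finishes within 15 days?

Current finish: 24 days; target: 15.
Registration is on every critical path, so each day cut from Registration cuts the finish by one (this holds down to a finish of 15).
Need 24 − 15 = 9 days off Registration → Registration becomes 3 days, finish becomes 15.

9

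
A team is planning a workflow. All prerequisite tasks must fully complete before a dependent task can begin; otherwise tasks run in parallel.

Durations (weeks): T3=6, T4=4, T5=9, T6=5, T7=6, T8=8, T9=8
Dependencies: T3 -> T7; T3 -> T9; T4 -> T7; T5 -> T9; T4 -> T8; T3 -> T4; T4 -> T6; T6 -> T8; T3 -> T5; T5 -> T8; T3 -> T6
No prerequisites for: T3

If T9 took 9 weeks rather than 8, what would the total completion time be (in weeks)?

24

The binding path is T3→T5→T9 = 6+9+8 = 23; finish at 23 weeks.
T9 lies on that path, so at 9 weeks the path becomes 24 weeks.
That remains the longest chain; total 24 weeks.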